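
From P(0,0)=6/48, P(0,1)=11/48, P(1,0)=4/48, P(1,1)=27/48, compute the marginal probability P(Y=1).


P(Y=1) = P(0,1)+P(1,1) = 11/48 + 27/48 = 38/48 = 19/24

19/24


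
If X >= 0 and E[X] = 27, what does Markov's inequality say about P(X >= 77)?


Markov: P(X >= a) <= E[X]/a
P(X >= 77) <= 27/77

27/77


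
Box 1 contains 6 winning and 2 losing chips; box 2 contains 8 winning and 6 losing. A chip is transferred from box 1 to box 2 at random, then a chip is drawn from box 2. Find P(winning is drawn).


P(transfer winning) = 6/8 = 3/4; P(transfer losing) = 1/4
If winning transferred: Urn II has 9 winning of 15, so P(winning|winning moved) = 3/5
If losing transferred: Urn II has 8 winning of 15, so P(winning|losing moved) = 8/15
By total probability: P(winning) = 3/4*3/5 + 1/4*8/15 = 7/12

7/12


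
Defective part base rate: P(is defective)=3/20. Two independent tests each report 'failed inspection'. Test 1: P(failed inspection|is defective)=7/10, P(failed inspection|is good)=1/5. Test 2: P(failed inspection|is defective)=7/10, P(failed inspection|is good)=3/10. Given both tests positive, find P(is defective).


After test 1: P(+) = 7/10*3/20 + 1/5*17/20 = 11/40
P(B|+) = (21/200)/(11/40) = 21/55
After test 2 (use post1 as new prior): P(+) = 7/10*21/55 + 3/10*34/55 = 249/550
P(B|+,+) = (147/550)/(249/550) = 49/83

49/83


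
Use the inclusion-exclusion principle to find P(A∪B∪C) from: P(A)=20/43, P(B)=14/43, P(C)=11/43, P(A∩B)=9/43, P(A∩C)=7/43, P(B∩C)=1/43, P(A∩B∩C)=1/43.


P(A∪B∪C) = P(A)+P(B)+P(C) - P(AB)-P(AC)-P(BC) + P(ABC)
= 20/43+14/43+11/43 - 9/43-7/43-1/43 + 1/43
= 29/43

29/43


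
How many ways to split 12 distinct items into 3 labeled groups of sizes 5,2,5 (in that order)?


12! = 479001600
Denominator: 5!=120 * 2!=2 * 5!=120
Coefficient = 479001600 / 28800 = 16632

16632


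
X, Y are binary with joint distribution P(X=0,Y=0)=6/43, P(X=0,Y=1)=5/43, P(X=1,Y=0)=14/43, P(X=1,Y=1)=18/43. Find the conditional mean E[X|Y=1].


P(Y=1) = 23/43
E[X|Y=1] = (0*5 + 1*18)/23 = 18/23

18/23


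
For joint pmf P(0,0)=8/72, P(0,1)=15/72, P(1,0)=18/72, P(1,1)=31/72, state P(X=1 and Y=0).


Read from table: P(X=1, Y=0) = 18/72 = 1/4

1/4


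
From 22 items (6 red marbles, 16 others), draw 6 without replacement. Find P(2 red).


P(X=2) = C(6,2)*C(16,4) / C(22,6)
= 15*1820 / 74613
= 27300/74613 = 1300/3553

1300/3553


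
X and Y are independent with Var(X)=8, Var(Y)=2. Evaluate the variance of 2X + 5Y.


Independence => Cov(X,Y)=0
Var(2X + 5Y) = 2^2*Var(X) + 5^2*Var(Y)
= 4*8 + 25*2 = 82

82


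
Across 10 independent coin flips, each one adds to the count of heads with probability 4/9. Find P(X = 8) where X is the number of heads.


P(X=8) = C(10,8) * p^8 * (1-p)^2
= 45 * 65536/43046721 * 25/81
= 8192000/387420489

8192000/387420489


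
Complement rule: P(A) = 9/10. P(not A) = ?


P(A') = 1 - P(A) = 1 - 9/10 = 1/10

1/10


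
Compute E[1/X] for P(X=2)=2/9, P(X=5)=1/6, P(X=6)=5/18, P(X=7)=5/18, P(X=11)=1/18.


E[1/X] = sum(g(x)*P(x))
= 1/2*2/9 + 1/5*1/6 + 1/6*5/18 + 1/7*5/18 + 1/11*1/18
= 9791/41580

9791/41580


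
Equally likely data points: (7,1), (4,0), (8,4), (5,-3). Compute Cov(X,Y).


E[X]=6, E[Y]=1/2, E[XY]=6
Cov(X,Y) = E[XY] - E[X]E[Y] = 6 - 6*1/2 = 3

3


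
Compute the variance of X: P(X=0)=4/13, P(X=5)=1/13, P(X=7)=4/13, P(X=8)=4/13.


E[X] = 5, E[X^2] = 477/13
Var(X) = E[X^2] - (E[X])^2 = 477/13 - (5)^2 = 152/13

152/13


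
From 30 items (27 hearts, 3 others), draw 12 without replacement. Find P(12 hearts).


P(X=12) = C(27,12)*C(3,0) / C(30,12)
= 17383860*1 / 86493225
= 17383860/86493225 = 204/1015

204/1015


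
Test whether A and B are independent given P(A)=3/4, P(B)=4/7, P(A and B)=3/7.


P(A)*P(B) = 3/4*4/7 = 3/7
P(A∩B) = 3/7, which equals P(A)P(B), so independent

Yes, A and B are independent


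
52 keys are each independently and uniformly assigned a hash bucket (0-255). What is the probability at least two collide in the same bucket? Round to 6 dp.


P(all different) = prod((256-i)/256 for i=0..51) = 0.003823
P(at least one match) = 1 - 0.003823 = 0.996177

0.996177


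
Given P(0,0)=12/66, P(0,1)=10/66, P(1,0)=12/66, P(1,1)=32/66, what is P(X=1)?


P(X=1) = P(1,0)+P(1,1) = 12/66 + 32/66 = 44/66 = 2/3

2/3


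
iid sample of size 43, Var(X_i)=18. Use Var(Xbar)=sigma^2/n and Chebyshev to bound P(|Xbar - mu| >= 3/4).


Var(Xbar) = Var(X)/n = 18/43
Chebyshev: P(|Xbar-mu| >= 3/4) <= Var(Xbar)/(3/4)^2 = (18/43)/(9/16) = 32/43

32/43


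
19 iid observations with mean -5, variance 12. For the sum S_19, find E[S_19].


E[S_n] = n*E[X_1] = 19*-5 = -95

-95


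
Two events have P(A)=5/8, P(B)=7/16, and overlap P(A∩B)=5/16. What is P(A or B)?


P(A∪B) = P(A) + P(B) - P(A∩B)
= 5/8 + 7/16 - 5/16 = 3/4

3/4


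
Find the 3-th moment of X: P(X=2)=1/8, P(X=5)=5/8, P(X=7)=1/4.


E[X^3] = sum(x^3 * P(x))
= 8*1/8 + 125*5/8 + 343*1/4
= 1319/8

1319/8


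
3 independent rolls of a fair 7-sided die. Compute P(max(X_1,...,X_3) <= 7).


P(max <= 7) = P(all X_i <= 7) = (P(X_1 <= 7))^3
= (7/7)^3 = 1^3 = 1

1


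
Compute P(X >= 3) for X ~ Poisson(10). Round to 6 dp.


P(X>=3) = 1 - P(X<=2) = 1 - (e^(-10)*10^0/0! + e^(-10)*10^1/1! + e^(-10)*10^2/2!)
≈ 1 - (0.0000453999 + 0.0004539993 + 0.0022699965)
= 1 - 0.0027693957 = 0.9972306043
≈ 0.997231

0.997231


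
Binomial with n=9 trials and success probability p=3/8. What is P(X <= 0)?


P(X<=0) = P(X=0)
= 1953125/134217728
= 1953125/134217728

1953125/134217728


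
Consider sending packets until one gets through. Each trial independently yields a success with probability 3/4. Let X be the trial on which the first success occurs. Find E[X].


For geometric (trials until first success), E[X] = 1/p = 1/(3/4) = 4/3

4/3


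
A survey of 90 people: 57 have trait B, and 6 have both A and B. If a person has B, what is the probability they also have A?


P(A|B) = P(A∩B)/P(B) = (6/90)/(57/90) = 6/57 = 2/19

2/19


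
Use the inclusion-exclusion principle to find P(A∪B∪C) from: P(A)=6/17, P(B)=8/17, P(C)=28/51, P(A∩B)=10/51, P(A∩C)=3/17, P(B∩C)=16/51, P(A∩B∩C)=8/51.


P(A∪B∪C) = P(A)+P(B)+P(C) - P(AB)-P(AC)-P(BC) + P(ABC)
= 6/17+8/17+28/51 - 10/51-3/17-16/51 + 8/51
= 43/51

43/51


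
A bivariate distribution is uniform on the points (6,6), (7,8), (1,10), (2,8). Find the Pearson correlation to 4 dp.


Cov(X,Y) = -2.5000, Var(X) = 6.5000, Var(Y) = 2.0000
rho = Cov/(sqrt(VarX)*sqrt(VarY)) = -0.6934

-0.6934


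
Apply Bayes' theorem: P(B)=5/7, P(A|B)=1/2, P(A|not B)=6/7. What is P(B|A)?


P(A) = P(A|B)P(B) + P(A|B')P(B') = 1/2*5/7 + 6/7*2/7 = 59/98
P(B|A) = P(A|B)P(B)/P(A) = (5/14)/(59/98) = 35/59

35/59


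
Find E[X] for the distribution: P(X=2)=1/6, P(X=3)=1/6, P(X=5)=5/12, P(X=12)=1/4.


E[X] = sum(x * P(x))
= 2*1/6 + 3*1/6 + 5*5/12 + 12*1/4
= 71/12

71/12


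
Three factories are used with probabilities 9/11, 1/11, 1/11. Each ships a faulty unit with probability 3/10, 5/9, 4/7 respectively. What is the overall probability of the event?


P(A) = P(A|B1)P(B1) + P(A|B2)P(B2) + P(A|B3)P(B3)
= 3/10*9/11 + 5/9*1/11 + 4/7*1/11
= 27/110 + 5/99 + 4/77 = 2411/6930

2411/6930


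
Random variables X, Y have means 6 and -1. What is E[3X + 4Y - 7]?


E[3X + 4Y - 7] = 3*E[X] + 4*E[Y] - 7
= (3)*(6) + (4)*(-1) + (-7)
= 18 - 4 - 7 = 7

7


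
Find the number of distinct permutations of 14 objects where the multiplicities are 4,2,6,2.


14! = 87178291200
Denominator: 4!=24 * 2!=2 * 6!=720 * 2!=2
Coefficient = 87178291200 / 69120 = 1261260

1261260


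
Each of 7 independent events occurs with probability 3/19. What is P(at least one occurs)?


P(at least one) = 1 - P(none)
P(none) = (1 - 3/19)^7 = (16/19)^7 = 268435456/893871739
P(at least one) = 1 - 268435456/893871739 = 625436283/893871739

625436283/893871739


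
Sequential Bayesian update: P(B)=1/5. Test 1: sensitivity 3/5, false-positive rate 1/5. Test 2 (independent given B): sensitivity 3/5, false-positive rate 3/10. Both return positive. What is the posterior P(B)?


After test 1: P(+) = 3/5*1/5 + 1/5*4/5 = 7/25
P(B|+) = (3/25)/(7/25) = 3/7
After test 2 (use post1 as new prior): P(+) = 3/5*3/7 + 3/10*4/7 = 3/7
P(B|+,+) = (9/35)/(3/7) = 3/5

3/5


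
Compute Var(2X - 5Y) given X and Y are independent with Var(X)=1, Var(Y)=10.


Independence => Cov(X,Y)=0
Var(2X - 5Y) = 2^2*Var(X) + (-5)^2*Var(Y)
= 4*1 + 25*10 = 254

254


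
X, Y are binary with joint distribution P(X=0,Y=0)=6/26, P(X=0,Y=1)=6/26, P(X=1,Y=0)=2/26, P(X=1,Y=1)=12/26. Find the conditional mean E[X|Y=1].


P(Y=1) = 18/26
E[X|Y=1] = (0*6 + 1*12)/18 = 12/18 = 2/3

2/3


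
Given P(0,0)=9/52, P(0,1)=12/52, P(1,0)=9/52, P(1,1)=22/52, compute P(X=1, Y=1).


Read from table: P(X=1, Y=1) = 22/52 = 11/26

11/26


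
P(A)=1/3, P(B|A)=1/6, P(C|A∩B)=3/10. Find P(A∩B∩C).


P(A∩B∩C) = P(A) * P(B|A) * P(C|A∩B)
= 1/3 * 1/6 * 3/10
= 1/18 * 3/10 = 1/60

1/60


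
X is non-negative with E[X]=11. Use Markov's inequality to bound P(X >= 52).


Markov: P(X >= a) <= E[X]/a
P(X >= 52) <= 11/52

11/52


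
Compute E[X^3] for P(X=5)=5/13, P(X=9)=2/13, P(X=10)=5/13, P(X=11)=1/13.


E[X^3] = sum(g(x)*P(x))
= 125*5/13 + 729*2/13 + 1000*5/13 + 1331*1/13
= 8414/13

8414/13


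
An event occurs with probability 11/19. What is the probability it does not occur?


P(A') = 1 - P(A) = 1 - 11/19 = 8/19

8/19


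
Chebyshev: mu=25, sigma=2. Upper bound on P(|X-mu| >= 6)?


k = 6/2 = 3
Chebyshev: P(|X-mu| >= k*sigma) <= 1/k^2 = 1/3^2 = 1/9

1/9


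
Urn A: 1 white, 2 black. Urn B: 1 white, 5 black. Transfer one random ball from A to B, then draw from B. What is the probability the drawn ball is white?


P(transfer white) = 1/3; P(transfer black) = 2/3
If white transferred: Urn II has 2 white of 7, so P(white|white moved) = 2/7
If black transferred: Urn II has 1 white of 7, so P(white|black moved) = 1/7
By total probability: P(white) = 1/3*2/7 + 2/3*1/7 = 4/21

4/21


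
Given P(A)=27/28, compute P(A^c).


P(A') = 1 - P(A) = 1 - 27/28 = 1/28

1/28


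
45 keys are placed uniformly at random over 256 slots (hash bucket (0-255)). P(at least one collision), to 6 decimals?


P(all different) = prod((256-i)/256 for i=0..44) = 0.016358
P(at least one match) = 1 - 0.016358 = 0.983642

0.983642


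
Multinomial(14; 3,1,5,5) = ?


14! = 87178291200
Denominator: 3!=6 * 1!=1 * 5!=120 * 5!=120
Coefficient = 87178291200 / 86400 = 1009008

1009008


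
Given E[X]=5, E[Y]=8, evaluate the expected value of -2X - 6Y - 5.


E[-2X - 6Y - 5] = -2*E[X] - 6*E[Y] - 5
= (-2)*(5) + (-6)*(8) + (-5)
= -10 - 48 - 5 = -63

-63


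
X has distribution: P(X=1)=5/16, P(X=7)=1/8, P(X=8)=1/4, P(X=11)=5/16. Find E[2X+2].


E[2X+2] = sum(g(x)*P(x))
= 4*5/16 + 16*1/8 + 18*1/4 + 24*5/16
= 61/4

61/4


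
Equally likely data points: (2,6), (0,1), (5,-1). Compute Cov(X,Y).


E[X]=7/3, E[Y]=2, E[XY]=7/3
Cov(X,Y) = E[XY] - E[X]E[Y] = 7/3 - 7/3*2 = -7/3

-7/3


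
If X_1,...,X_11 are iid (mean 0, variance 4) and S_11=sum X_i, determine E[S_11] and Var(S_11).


E[S_n] = n*mu = 11*0 = 0
Var(S_n) = n*sigma^2 = 11*4 = 44

E[S_11]=0, Var(S_11)=44


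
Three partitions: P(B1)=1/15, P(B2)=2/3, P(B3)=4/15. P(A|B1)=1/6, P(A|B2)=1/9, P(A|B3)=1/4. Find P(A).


P(A) = P(A|B1)P(B1) + P(A|B2)P(B2) + P(A|B3)P(B3)
= 1/6*1/15 + 1/9*2/3 + 1/4*4/15
= 1/90 + 2/27 + 1/15 = 41/270

41/270


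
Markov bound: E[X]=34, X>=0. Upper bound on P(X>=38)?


Markov: P(X >= a) <= E[X]/a
P(X >= 38) <= 34/38 = 17/19

17/19


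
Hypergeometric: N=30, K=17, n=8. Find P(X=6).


P(X=6) = C(17,6)*C(13,2) / C(30,8)
= 12376*78 / 5852925
= 965328/5852925 = 24752/150075

24752/150075


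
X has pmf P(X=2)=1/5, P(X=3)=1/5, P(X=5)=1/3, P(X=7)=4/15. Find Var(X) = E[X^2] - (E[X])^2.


E[X] = 68/15, E[X^2] = 24
Var(X) = E[X^2] - (E[X])^2 = 24 - (68/15)^2 = 776/225

776/225


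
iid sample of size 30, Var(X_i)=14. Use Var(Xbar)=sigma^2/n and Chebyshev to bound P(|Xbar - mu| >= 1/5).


Var(Xbar) = Var(X)/n = 14/30
Chebyshev: P(|Xbar-mu| >= 1/5) <= Var(Xbar)/(1/5)^2 = (7/15)/(1/25) = 35/3
Bound exceeds 1, so trivial bound: 1

1


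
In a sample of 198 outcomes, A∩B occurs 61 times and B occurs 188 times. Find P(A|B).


P(A|B) = P(A∩B)/P(B) = (61/198)/(188/198) = 61/188

61/188


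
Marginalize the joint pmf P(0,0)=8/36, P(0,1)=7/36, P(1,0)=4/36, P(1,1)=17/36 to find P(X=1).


P(X=1) = P(1,0)+P(1,1) = 4/36 + 17/36 = 21/36 = 7/12

7/12


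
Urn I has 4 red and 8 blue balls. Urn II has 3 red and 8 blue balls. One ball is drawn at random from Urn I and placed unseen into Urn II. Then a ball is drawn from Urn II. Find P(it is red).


P(transfer red) = 4/12 = 1/3; P(transfer blue) = 2/3
If red transferred: Urn II has 4 red of 12, so P(red|red moved) = 1/3
If blue transferred: Urn II has 3 red of 12, so P(red|blue moved) = 1/4
By total probability: P(red) = 1/3*1/3 + 2/3*1/4 = 5/18

5/18


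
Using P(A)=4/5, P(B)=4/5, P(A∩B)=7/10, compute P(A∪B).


P(A∪B) = P(A) + P(B) - P(A∩B)
= 4/5 + 4/5 - 7/10 = 9/10

9/10


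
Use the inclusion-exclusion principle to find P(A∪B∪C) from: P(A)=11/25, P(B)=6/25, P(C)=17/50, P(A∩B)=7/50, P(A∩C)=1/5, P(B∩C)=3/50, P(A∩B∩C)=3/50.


P(A∪B∪C) = P(A)+P(B)+P(C) - P(AB)-P(AC)-P(BC) + P(ABC)
= 11/25+6/25+17/50 - 7/50-1/5-3/50 + 3/50
= 17/25

17/25


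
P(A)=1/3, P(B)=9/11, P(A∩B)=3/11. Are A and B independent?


P(A)*P(B) = 1/3*9/11 = 3/11
P(A∩B) = 3/11, which equals P(A)P(B), so independent

Yes, A and B are independent


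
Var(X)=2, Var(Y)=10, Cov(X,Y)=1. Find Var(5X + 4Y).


Var(5X + 4Y) = 5^2*Var(X) + 4^2*Var(Y) + 2*5*4*Cov(X,Y)
= 25*2 + 16*10 + 40*1
= 50 + 160 + 40 = 250

250


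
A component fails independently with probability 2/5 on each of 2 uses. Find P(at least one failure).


P(at least one) = 1 - P(none)
P(none) = (1 - 2/5)^2 = (3/5)^2 = 9/25
P(at least one) = 1 - 9/25 = 16/25

16/25


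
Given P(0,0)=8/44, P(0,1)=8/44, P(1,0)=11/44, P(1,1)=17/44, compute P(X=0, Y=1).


Read from table: P(X=0, Y=1) = 8/44 = 2/11

2/11


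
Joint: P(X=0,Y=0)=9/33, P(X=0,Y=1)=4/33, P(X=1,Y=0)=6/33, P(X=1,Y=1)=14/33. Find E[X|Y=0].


P(Y=0) = 15/33
E[X|Y=0] = (0*9 + 1*6)/15 = 6/15 = 2/5

2/5


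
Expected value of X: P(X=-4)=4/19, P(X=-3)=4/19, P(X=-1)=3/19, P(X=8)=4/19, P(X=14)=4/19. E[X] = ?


E[X] = sum(x * P(x))
= -4*4/19 - 3*4/19 - 1*3/19 + 8*4/19 + 14*4/19
= 3

3


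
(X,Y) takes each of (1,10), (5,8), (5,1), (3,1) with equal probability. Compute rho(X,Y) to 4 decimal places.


Cov(X,Y) = -3.0000, Var(X) = 2.7500, Var(Y) = 16.5000
rho = Cov/(sqrt(VarX)*sqrt(VarY)) = -0.4454

-0.4454


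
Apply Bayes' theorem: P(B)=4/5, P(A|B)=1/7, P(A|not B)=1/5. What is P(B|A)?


P(A) = P(A|B)P(B) + P(A|B')P(B') = 1/7*4/5 + 1/5*1/5 = 27/175
P(B|A) = P(A|B)P(B)/P(A) = (4/35)/(27/175) = 20/27

20/27


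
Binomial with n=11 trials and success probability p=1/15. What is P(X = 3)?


P(X=3) = C(11,3) * p^3 * (1-p)^8
= 165 * 1/3375 * 1475789056/2562890625
= 16233679616/576650390625

16233679616/576650390625


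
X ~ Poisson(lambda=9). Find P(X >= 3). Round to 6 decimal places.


P(X>=3) = 1 - P(X<=2) = 1 - (e^(-9)*9^0/0! + e^(-9)*9^1/1! + e^(-9)*9^2/2!)
≈ 1 - (0.0001234098 + 0.0011106882 + 0.0049980971)
= 1 - 0.0062321951 = 0.9937678049
≈ 0.993768

0.993768


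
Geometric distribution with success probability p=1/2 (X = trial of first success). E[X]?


For geometric (trials until first success), E[X] = 1/p = 1/(1/2) = 2

2


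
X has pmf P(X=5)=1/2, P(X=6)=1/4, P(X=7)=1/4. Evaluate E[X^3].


E[X^3] = sum(x^3 * P(x))
= 125*1/2 + 216*1/4 + 343*1/4
= 809/4

809/4


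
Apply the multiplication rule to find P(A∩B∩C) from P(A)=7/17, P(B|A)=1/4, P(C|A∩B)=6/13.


P(A∩B∩C) = P(A) * P(B|A) * P(C|A∩B)
= 7/17 * 1/4 * 6/13
= 7/68 * 6/13 = 21/442

21/442


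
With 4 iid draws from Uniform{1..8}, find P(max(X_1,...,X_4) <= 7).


P(max <= 7) = P(all X_i <= 7) = (P(X_1 <= 7))^4
= (7/8)^4 = 2401/4096

2401/4096


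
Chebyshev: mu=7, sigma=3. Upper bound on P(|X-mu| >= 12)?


k = 12/3 = 4
Chebyshev: P(|X-mu| >= k*sigma) <= 1/k^2 = 1/4^2 = 1/16

1/16


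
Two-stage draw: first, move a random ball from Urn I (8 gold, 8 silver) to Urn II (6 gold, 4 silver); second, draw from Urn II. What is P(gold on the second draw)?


P(transfer gold) = 8/16 = 1/2; P(transfer silver) = 1/2
If gold transferred: Urn II has 7 gold of 11, so P(gold|gold moved) = 7/11
If silver transferred: Urn II has 6 gold of 11, so P(gold|silver moved) = 6/11
By total probability: P(gold) = 1/2*7/11 + 1/2*6/11 = 13/22

13/22


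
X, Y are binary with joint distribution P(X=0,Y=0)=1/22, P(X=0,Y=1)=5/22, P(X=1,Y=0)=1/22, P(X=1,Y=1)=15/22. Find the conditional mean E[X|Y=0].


P(Y=0) = 2/22
E[X|Y=0] = (0*1 + 1*1)/2 = 1/2

1/2


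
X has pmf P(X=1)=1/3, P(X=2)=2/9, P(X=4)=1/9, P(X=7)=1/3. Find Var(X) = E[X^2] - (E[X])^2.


E[X] = 32/9, E[X^2] = 58/3
Var(X) = E[X^2] - (E[X])^2 = 58/3 - (32/9)^2 = 542/81

542/81


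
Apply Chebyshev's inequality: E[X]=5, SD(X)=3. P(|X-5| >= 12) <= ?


k = 12/3 = 4
Chebyshev: P(|X-mu| >= k*sigma) <= 1/k^2 = 1/4^2 = 1/16

1/16


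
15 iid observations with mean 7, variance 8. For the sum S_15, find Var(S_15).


By independence, Var(S_n) = n*Var(X_1) = 15*8 = 120

120


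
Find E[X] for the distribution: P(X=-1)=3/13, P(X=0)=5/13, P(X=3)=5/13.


E[X] = sum(x * P(x))
= -1*3/13 + 0*5/13 + 3*5/13
= 12/13

12/13


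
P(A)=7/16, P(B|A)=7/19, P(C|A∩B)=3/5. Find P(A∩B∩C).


P(A∩B∩C) = P(A) * P(B|A) * P(C|A∩B)
= 7/16 * 7/19 * 3/5
= 49/304 * 3/5 = 147/1520

147/1520


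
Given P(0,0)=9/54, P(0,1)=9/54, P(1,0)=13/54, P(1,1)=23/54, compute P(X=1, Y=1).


Read from table: P(X=1, Y=1) = 23/54

23/54


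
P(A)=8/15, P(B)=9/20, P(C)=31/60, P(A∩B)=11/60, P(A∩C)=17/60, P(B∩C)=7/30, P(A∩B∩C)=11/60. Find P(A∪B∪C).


P(A∪B∪C) = P(A)+P(B)+P(C) - P(AB)-P(AC)-P(BC) + P(ABC)
= 8/15+9/20+31/60 - 11/60-17/60-7/30 + 11/60
= 59/60

59/60


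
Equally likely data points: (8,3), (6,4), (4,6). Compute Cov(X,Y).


E[X]=6, E[Y]=13/3, E[XY]=24
Cov(X,Y) = E[XY] - E[X]E[Y] = 24 - 6*13/3 = -2

-2


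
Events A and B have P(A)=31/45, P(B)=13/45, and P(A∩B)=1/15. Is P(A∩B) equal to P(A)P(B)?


P(A)*P(B) = 31/45*13/45 = 403/2025
P(A∩B) = 1/15 != 403/2025, so not independent

No, A and B are not independent


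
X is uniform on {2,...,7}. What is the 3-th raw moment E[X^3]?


E[X^3] = (1/6) * sum(x^3 for x=2..7)
= 783/6 = 261/2

261/2


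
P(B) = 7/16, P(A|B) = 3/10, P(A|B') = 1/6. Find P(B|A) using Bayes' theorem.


P(A) = P(A|B)P(B) + P(A|B')P(B') = 3/10*7/16 + 1/6*9/16 = 9/40
P(B|A) = P(A|B)P(B)/P(A) = (21/160)/(9/40) = 7/12

7/12


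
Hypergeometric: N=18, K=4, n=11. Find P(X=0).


P(X=0) = C(4,0)*C(14,11) / C(18,11)
= 1*364 / 31824
= 364/31824 = 7/612

7/612


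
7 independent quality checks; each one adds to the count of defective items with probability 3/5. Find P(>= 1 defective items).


P(at least one) = 1 - P(none)
P(none) = (1 - 3/5)^7 = (2/5)^7 = 128/78125
P(at least one) = 1 - 128/78125 = 77997/78125

77997/78125


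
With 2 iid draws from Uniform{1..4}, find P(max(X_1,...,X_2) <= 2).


P(max <= 2) = P(all X_i <= 2) = (P(X_1 <= 2))^2
= (2/4)^2 = (1/2)^2 = 1/4

1/4


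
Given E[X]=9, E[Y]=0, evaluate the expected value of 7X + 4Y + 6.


E[7X + 4Y + 6] = 7*E[X] + 4*E[Y] + 6
= (7)*(9) + (4)*(0) + (6)
= 63 + 0 + 6 = 69

69


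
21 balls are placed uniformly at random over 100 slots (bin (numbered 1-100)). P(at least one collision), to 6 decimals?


P(all different) = prod((100-i)/100 for i=0..20) = 0.104320
P(at least one match) = 1 - 0.104320 = 0.895680

0.895680


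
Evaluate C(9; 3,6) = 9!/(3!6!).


9! = 362880
Denominator: 3!=6 * 6!=720
Coefficient = 362880 / 4320 = 84

84


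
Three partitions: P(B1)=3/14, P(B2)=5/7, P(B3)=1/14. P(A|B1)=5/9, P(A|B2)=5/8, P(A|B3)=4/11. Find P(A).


P(A) = P(A|B1)P(B1) + P(A|B2)P(B2) + P(A|B3)P(B3)
= 5/9*3/14 + 5/8*5/7 + 4/11*1/14
= 5/42 + 25/56 + 2/77 = 1093/1848

1093/1848


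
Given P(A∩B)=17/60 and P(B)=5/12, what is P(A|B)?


P(A|B) = P(A∩B)/P(B) = (17/60)/(25/60) = 17/25

17/25


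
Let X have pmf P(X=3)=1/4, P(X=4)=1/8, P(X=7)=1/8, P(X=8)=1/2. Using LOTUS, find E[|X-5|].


E[|X-5|] = sum(g(x)*P(x))
= 2*1/4 + 1*1/8 + 2*1/8 + 3*1/2
= 19/8

19/8


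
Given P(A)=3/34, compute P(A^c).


P(A') = 1 - P(A) = 1 - 3/34 = 31/34

31/34


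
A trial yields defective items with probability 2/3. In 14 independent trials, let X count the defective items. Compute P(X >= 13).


P(X>=13) = P(X=13) + P(X=14)
= 114688/4782969 + 16384/4782969
= 131072/4782969

131072/4782969


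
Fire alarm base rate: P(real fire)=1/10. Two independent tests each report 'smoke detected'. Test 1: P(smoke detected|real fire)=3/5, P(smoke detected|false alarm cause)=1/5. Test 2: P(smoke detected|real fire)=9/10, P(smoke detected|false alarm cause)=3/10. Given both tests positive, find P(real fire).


After test 1: P(+) = 3/5*1/10 + 1/5*9/10 = 6/25
P(B|+) = (3/50)/(6/25) = 1/4
After test 2 (use post1 as new prior): P(+) = 9/10*1/4 + 3/10*3/4 = 9/20
P(B|+,+) = (9/40)/(9/20) = 1/2

1/2


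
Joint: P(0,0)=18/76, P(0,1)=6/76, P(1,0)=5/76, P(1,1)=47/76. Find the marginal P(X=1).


P(X=1) = P(1,0)+P(1,1) = 5/76 + 47/76 = 52/76 = 13/19

13/19


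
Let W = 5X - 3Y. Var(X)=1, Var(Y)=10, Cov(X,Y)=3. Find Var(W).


Var(5X - 3Y) = 5^2*Var(X) + (-3)^2*Var(Y) + 2*5*(-3)*Cov(X,Y)
= 25*1 + 9*10 - 30*3
= 25 + 90 - 90 = 25

25


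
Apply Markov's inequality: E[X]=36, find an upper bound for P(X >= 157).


Markov: P(X >= a) <= E[X]/a
P(X >= 157) <= 36/157

36/157


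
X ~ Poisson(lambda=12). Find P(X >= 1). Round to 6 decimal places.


P(X>=1) = 1 - P(X<=0) = 1 - (e^(-12)*12^0/0!)
≈ 1 - 0.0000061442 = 0.9999938558
≈ 0.999994

0.999994


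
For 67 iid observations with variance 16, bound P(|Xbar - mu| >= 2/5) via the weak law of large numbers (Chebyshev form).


Var(Xbar) = Var(X)/n = 16/67
Chebyshev: P(|Xbar-mu| >= 2/5) <= Var(Xbar)/(2/5)^2 = (16/67)/(4/25) = 100/67
Bound exceeds 1, so trivial bound: 1

1


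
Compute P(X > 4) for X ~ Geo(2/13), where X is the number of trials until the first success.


P(X > 4) = P(first 4 trials all fail) = (1-p)^4 = (11/13)^4 = 14641/28561

14641/28561


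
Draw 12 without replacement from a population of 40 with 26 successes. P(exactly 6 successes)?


P(X=6) = C(26,6)*C(14,6) / C(40,12)
= 230230*3003 / 5586853480
= 691380690/5586853480 = 5318313/42975796

5318313/42975796


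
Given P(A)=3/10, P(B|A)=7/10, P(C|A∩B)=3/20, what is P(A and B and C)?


P(A∩B∩C) = P(A) * P(B|A) * P(C|A∩B)
= 3/10 * 7/10 * 3/20
= 21/100 * 3/20 = 63/2000

63/2000


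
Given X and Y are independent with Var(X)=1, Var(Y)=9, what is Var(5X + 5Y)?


Independence => Cov(X,Y)=0
Var(5X + 5Y) = 5^2*Var(X) + 5^2*Var(Y)
= 25*1 + 25*9 = 250

250


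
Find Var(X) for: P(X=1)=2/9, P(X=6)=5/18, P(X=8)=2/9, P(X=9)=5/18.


E[X] = 37/6, E[X^2] = 845/18
Var(X) = E[X^2] - (E[X])^2 = 845/18 - (37/6)^2 = 107/12

107/12


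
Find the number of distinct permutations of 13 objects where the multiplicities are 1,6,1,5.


13! = 6227020800
Denominator: 1!=1 * 6!=720 * 1!=1 * 5!=120
Coefficient = 6227020800 / 86400 = 72072

72072


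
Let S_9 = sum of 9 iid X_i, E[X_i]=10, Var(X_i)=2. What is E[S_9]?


E[S_n] = n*E[X_1] = 9*10 = 90

90


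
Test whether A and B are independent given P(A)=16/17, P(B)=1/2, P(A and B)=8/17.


P(A)*P(B) = 16/17*1/2 = 8/17
P(A∩B) = 8/17, which equals P(A)P(B), so independent

Yes, A and B are independent


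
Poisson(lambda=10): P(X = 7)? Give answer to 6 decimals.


P(X=7) = e^(-10) * 10^7 / 7!
≈ 0.00004539992976 * 10000000 / 5040
≈ 0.090079

0.090079


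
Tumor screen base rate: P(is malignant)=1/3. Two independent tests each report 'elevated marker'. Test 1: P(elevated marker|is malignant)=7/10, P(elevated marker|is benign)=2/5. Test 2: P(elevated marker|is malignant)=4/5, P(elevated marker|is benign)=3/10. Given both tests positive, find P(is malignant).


After test 1: P(+) = 7/10*1/3 + 2/5*2/3 = 1/2
P(B|+) = (7/30)/(1/2) = 7/15
After test 2 (use post1 as new prior): P(+) = 4/5*7/15 + 3/10*8/15 = 8/15
P(B|+,+) = (28/75)/(8/15) = 7/10

7/10


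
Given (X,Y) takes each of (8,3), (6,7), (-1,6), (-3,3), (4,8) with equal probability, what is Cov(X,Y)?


E[X]=14/5, E[Y]=27/5, E[XY]=83/5
Cov(X,Y) = E[XY] - E[X]E[Y] = 83/5 - 14/5*27/5 = 37/25

37/25


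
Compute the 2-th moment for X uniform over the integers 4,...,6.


E[X^2] = (1/3) * sum(x^2 for x=4..6)
= 77/3

77/3


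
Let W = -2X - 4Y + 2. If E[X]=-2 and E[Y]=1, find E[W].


E[-2X - 4Y + 2] = -2*E[X] - 4*E[Y] + 2
= (-2)*(-2) + (-4)*(1) + (2)
= 4 - 4 + 2 = 2

2


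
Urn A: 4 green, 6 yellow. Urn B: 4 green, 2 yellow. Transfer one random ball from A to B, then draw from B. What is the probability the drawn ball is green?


P(transfer green) = 4/10 = 2/5; P(transfer yellow) = 3/5
If green transferred: Urn II has 5 green of 7, so P(green|green moved) = 5/7
If yellow transferred: Urn II has 4 green of 7, so P(green|yellow moved) = 4/7
By total probability: P(green) = 2/5*5/7 + 3/5*4/7 = 22/35

22/35


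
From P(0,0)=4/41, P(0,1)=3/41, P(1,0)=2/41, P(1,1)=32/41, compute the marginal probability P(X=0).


P(X=0) = P(0,0)+P(0,1) = 4/41 + 3/41 = 7/41

7/41


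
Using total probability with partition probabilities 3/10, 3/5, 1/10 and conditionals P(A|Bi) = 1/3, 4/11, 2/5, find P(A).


P(A) = P(A|B1)P(B1) + P(A|B2)P(B2) + P(A|B3)P(B3)
= 1/3*3/10 + 4/11*3/5 + 2/5*1/10
= 1/10 + 12/55 + 1/25 = 197/550

197/550


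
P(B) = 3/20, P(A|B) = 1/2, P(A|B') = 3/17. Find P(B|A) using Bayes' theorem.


P(A) = P(A|B)P(B) + P(A|B')P(B') = 1/2*3/20 + 3/17*17/20 = 9/40
P(B|A) = P(A|B)P(B)/P(A) = (3/40)/(9/40) = 1/3

1/3


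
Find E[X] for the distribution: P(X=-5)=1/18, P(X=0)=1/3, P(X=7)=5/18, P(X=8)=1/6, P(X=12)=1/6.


E[X] = sum(x * P(x))
= -5*1/18 + 0*1/3 + 7*5/18 + 8*1/6 + 12*1/6
= 5

5


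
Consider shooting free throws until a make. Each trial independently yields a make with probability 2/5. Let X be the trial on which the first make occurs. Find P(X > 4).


P(X > 4) = P(first 4 trials all fail) = (1-p)^4 = (3/5)^4 = 81/625

81/625


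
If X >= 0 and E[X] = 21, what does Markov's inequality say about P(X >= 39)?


Markov: P(X >= a) <= E[X]/a
P(X >= 39) <= 21/39 = 7/13

7/13


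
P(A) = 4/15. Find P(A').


P(A') = 1 - P(A) = 1 - 4/15 = 11/15

11/15


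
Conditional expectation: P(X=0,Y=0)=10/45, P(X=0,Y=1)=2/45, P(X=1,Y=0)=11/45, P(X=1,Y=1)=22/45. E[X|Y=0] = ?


P(Y=0) = 21/45
E[X|Y=0] = (0*10 + 1*11)/21 = 11/21

11/21


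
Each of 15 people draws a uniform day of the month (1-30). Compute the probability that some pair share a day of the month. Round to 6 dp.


P(all different) = prod((30-i)/30 for i=0..14) = 0.014136
P(at least one match) = 1 - 0.014136 = 0.985864

0.985864


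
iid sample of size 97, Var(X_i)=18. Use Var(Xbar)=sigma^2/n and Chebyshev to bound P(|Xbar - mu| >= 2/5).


Var(Xbar) = Var(X)/n = 18/97
Chebyshev: P(|Xbar-mu| >= 2/5) <= Var(Xbar)/(2/5)^2 = (18/97)/(4/25) = 225/194
Bound exceeds 1, so trivial bound: 1

1


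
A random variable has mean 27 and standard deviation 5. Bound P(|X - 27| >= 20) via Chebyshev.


k = 20/5 = 4
Chebyshev: P(|X-mu| >= k*sigma) <= 1/k^2 = 1/4^2 = 1/16

1/16


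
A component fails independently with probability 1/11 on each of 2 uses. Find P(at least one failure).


P(at least one) = 1 - P(none)
P(none) = (1 - 1/11)^2 = (10/11)^2 = 100/121
P(at least one) = 1 - 100/121 = 21/121

21/121


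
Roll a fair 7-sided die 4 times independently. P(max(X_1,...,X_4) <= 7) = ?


P(max <= 7) = P(all X_i <= 7) = (P(X_1 <= 7))^4
= (7/7)^4 = 1^4 = 1

1


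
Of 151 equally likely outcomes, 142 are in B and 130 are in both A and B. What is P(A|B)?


P(A|B) = P(A∩B)/P(B) = (130/151)/(142/151) = 130/142 = 65/71

65/71


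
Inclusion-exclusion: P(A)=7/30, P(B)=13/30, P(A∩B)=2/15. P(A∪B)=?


P(A∪B) = P(A) + P(B) - P(A∩B)
= 7/30 + 13/30 - 2/15 = 8/15

8/15


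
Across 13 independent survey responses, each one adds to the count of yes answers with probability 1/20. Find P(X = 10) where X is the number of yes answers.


P(X=10) = C(13,10) * p^10 * (1-p)^3
= 286 * 1/10240000000000 * 6859/8000
= 980837/40960000000000000

980837/40960000000000000


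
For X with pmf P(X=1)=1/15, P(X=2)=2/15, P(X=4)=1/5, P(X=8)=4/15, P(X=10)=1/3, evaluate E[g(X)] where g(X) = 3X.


E[3X] = sum(g(x)*P(x))
= 3*1/15 + 6*2/15 + 12*1/5 + 24*4/15 + 30*1/3
= 99/5

99/5


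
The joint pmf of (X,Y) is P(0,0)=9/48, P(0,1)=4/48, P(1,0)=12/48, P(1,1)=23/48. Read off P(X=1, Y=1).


Read from table: P(X=1, Y=1) = 23/48

23/48


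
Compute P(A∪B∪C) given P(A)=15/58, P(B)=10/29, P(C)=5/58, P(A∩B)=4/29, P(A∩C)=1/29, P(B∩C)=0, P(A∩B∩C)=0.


P(A∪B∪C) = P(A)+P(B)+P(C) - P(AB)-P(AC)-P(BC) + P(ABC)
= 15/58+10/29+5/58 - 4/29-1/29-0 + 0
= 15/29

15/29


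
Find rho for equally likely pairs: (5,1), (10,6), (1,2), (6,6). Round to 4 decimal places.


Cov(X,Y) = 5.1250, Var(X) = 10.2500, Var(Y) = 5.1875
rho = Cov/(sqrt(VarX)*sqrt(VarY)) = 0.7028

0.7028


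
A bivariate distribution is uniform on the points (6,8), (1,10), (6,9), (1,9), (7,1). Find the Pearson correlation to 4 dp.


Cov(X,Y) = -5.4800, Var(X) = 6.9600, Var(Y) = 10.6400
rho = Cov/(sqrt(VarX)*sqrt(VarY)) = -0.6368

-0.6368


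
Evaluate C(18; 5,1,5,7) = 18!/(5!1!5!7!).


18! = 6402373705728000
Denominator: 5!=120 * 1!=1 * 5!=120 * 7!=5040
Coefficient = 6402373705728000 / 72576000 = 88216128

88216128


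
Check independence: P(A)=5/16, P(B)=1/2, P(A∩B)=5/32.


P(A)*P(B) = 5/16*1/2 = 5/32
P(A∩B) = 5/32, which equals P(A)P(B), so independent

Yes, A and B are independent


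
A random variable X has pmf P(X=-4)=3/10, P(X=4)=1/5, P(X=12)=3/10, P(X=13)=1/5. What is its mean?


E[X] = sum(x * P(x))
= -4*3/10 + 4*1/5 + 12*3/10 + 13*1/5
= 29/5

29/5


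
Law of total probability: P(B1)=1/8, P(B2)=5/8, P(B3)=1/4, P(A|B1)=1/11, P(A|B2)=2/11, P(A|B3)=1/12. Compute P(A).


P(A) = P(A|B1)P(B1) + P(A|B2)P(B2) + P(A|B3)P(B3)
= 1/11*1/8 + 2/11*5/8 + 1/12*1/4
= 1/88 + 5/44 + 1/48 = 7/48

7/48


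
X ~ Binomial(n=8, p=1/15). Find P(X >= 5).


P(X>=5) = P(X=5) + P(X=6) + P(X=7) + P(X=8)
= 153664/2562890625 + 5488/2562890625 + 112/2562890625 + 1/2562890625
= 31853/512578125

31853/512578125


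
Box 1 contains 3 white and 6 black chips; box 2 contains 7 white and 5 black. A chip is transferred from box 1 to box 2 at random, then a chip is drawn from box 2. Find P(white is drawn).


P(transfer white) = 3/9 = 1/3; P(transfer black) = 2/3
If white transferred: Urn II has 8 white of 13, so P(white|white moved) = 8/13
If black transferred: Urn II has 7 white of 13, so P(white|black moved) = 7/13
By total probability: P(white) = 1/3*8/13 + 2/3*7/13 = 22/39

22/39


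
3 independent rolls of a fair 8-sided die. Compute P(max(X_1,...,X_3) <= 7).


P(max <= 7) = P(all X_i <= 7) = (P(X_1 <= 7))^3
= (7/8)^3 = 343/512

343/512


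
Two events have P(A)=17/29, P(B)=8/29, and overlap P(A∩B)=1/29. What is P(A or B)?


P(A∪B) = P(A) + P(B) - P(A∩B)
= 17/29 + 8/29 - 1/29 = 24/29

24/29


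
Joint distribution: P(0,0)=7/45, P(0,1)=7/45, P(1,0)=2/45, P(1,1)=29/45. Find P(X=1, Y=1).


Read from table: P(X=1, Y=1) = 29/45

29/45


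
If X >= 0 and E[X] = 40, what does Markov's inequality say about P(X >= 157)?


Markov: P(X >= a) <= E[X]/a
P(X >= 157) <= 40/157

40/157


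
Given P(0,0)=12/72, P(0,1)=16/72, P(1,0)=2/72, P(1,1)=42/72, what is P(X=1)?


P(X=1) = P(1,0)+P(1,1) = 2/72 + 42/72 = 44/72 = 11/18

11/18


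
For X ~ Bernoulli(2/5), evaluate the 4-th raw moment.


For Bernoulli: X in {0,1}
E[X^4] = 0^4*(1-2/5) + 1^4*2/5 = 2/5

2/5


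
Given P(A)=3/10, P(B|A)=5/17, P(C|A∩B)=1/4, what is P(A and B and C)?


P(A∩B∩C) = P(A) * P(B|A) * P(C|A∩B)
= 3/10 * 5/17 * 1/4
= 3/34 * 1/4 = 3/136

3/136


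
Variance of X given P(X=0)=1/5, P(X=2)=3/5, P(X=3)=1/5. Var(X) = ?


E[X] = 9/5, E[X^2] = 21/5
Var(X) = E[X^2] - (E[X])^2 = 21/5 - (9/5)^2 = 24/25

24/25


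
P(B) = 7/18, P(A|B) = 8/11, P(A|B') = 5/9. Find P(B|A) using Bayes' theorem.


P(A) = P(A|B)P(B) + P(A|B')P(B') = 8/11*7/18 + 5/9*11/18 = 1109/1782
P(B|A) = P(A|B)P(B)/P(A) = (28/99)/(1109/1782) = 504/1109

504/1109


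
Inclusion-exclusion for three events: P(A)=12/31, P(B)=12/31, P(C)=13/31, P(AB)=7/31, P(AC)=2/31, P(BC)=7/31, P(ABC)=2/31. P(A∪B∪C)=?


P(A∪B∪C) = P(A)+P(B)+P(C) - P(AB)-P(AC)-P(BC) + P(ABC)
= 12/31+12/31+13/31 - 7/31-2/31-7/31 + 2/31
= 23/31

23/31


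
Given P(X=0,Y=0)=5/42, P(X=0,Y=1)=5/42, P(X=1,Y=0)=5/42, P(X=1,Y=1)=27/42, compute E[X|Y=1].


P(Y=1) = 32/42
E[X|Y=1] = (0*5 + 1*27)/32 = 27/32

27/32


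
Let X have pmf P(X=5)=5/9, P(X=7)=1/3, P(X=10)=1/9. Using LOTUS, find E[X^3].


E[X^3] = sum(g(x)*P(x))
= 125*5/9 + 343*1/3 + 1000*1/9
= 2654/9

2654/9


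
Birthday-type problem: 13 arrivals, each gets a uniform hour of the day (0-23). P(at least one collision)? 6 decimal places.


P(all different) = prod((24-i)/24 for i=0..12) = 0.017734
P(at least one match) = 1 - 0.017734 = 0.982266

0.982266


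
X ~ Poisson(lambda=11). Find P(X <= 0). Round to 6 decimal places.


P(X<=0) = e^(-11)*11^0/0!
≈ 0.0000167017
≈ 0.000017

0.000017


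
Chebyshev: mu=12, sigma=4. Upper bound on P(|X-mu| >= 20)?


k = 20/4 = 5
Chebyshev: P(|X-mu| >= k*sigma) <= 1/k^2 = 1/5^2 = 1/25

1/25


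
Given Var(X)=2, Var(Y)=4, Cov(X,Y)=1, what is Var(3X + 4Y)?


Var(3X + 4Y) = 3^2*Var(X) + 4^2*Var(Y) + 2*3*4*Cov(X,Y)
= 9*2 + 16*4 + 24*1
= 18 + 64 + 24 = 106

106


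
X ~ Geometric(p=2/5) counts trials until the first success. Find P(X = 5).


P(X=5) = (1-p)^4 * p = (3/5)^4 * 2/5
= 81/625 * 2/5 = 162/3125

162/3125


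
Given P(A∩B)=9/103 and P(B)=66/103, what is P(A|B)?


P(A|B) = P(A∩B)/P(B) = (9/103)/(66/103) = 9/66 = 3/22

3/22


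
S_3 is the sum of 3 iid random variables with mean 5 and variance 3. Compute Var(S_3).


By independence, Var(S_n) = n*Var(X_1) = 3*3 = 9

9


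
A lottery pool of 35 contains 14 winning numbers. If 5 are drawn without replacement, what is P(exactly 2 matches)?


P(X=2) = C(14,2)*C(21,3) / C(35,5)
= 91*1330 / 324632
= 121030/324632 = 8645/23188

8645/23188


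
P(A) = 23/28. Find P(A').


P(A') = 1 - P(A) = 1 - 23/28 = 5/28

5/28


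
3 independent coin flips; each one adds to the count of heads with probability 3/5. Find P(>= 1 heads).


P(at least one) = 1 - P(none)
P(none) = (1 - 3/5)^3 = (2/5)^3 = 8/125
P(at least one) = 1 - 8/125 = 117/125

117/125


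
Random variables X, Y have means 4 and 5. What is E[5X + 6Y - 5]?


E[5X + 6Y - 5] = 5*E[X] + 6*E[Y] - 5
= (5)*(4) + (6)*(5) + (-5)
= 20 + 30 - 5 = 45

45


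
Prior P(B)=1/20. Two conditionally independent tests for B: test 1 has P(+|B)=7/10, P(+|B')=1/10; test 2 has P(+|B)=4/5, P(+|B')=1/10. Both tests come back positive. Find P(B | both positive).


After test 1: P(+) = 7/10*1/20 + 1/10*19/20 = 13/100
P(B|+) = (7/200)/(13/100) = 7/26
After test 2 (use post1 as new prior): P(+) = 4/5*7/26 + 1/10*19/26 = 15/52
P(B|+,+) = (14/65)/(15/52) = 56/75

56/75


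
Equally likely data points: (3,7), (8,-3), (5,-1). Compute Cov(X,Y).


E[X]=16/3, E[Y]=1, E[XY]=-8/3
Cov(X,Y) = E[XY] - E[X]E[Y] = -8/3 - 16/3*1 = -8

-8


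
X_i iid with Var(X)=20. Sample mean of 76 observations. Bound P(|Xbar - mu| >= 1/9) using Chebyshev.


Var(Xbar) = Var(X)/n = 20/76
Chebyshev: P(|Xbar-mu| >= 1/9) <= Var(Xbar)/(1/9)^2 = (5/19)/(1/81) = 405/19
Bound exceeds 1, so trivial bound: 1

1


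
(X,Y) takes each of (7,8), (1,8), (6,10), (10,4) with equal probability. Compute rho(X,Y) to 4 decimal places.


Cov(X,Y) = -4.0000, Var(X) = 10.5000, Var(Y) = 4.7500
rho = Cov/(sqrt(VarX)*sqrt(VarY)) = -0.5664

-0.5664


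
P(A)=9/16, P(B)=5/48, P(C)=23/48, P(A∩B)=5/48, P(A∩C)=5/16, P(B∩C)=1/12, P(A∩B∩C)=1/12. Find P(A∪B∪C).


P(A∪B∪C) = P(A)+P(B)+P(C) - P(AB)-P(AC)-P(BC) + P(ABC)
= 9/16+5/48+23/48 - 5/48-5/16-1/12 + 1/12
= 35/48

35/48


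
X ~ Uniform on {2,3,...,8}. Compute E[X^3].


E[X^3] = (1/7) * sum(x^3 for x=2..8)
= 1295/7 = 185

185


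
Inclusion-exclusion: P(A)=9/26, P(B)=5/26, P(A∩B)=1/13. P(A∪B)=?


P(A∪B) = P(A) + P(B) - P(A∩B)
= 9/26 + 5/26 - 1/13 = 6/13

6/13


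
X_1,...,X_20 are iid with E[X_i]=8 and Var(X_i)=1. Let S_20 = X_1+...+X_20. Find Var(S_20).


By independence, Var(S_n) = n*Var(X_1) = 20*1 = 20

20


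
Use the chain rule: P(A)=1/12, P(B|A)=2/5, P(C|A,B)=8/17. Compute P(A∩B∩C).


P(A∩B∩C) = P(A) * P(B|A) * P(C|A∩B)
= 1/12 * 2/5 * 8/17
= 1/30 * 8/17 = 4/255

4/255


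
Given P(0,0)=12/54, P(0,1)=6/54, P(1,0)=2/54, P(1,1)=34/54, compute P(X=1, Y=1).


Read from table: P(X=1, Y=1) = 34/54 = 17/27

17/27


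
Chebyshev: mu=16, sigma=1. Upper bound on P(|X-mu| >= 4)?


k = 4/1 = 4
Chebyshev: P(|X-mu| >= k*sigma) <= 1/k^2 = 1/4^2 = 1/16

1/16


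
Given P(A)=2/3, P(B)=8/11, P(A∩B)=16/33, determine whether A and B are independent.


P(A)*P(B) = 2/3*8/11 = 16/33
P(A∩B) = 16/33, which equals P(A)P(B), so independent

Yes, A and B are independent


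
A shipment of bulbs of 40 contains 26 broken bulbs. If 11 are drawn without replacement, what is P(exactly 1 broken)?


P(X=1) = C(26,1)*C(14,10) / C(40,11)
= 26*1001 / 2311801440
= 26026/2311801440 = 1001/88915440

1001/88915440


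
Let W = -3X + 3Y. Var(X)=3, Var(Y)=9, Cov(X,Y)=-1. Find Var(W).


Var(-3X + 3Y) = (-3)^2*Var(X) + 3^2*Var(Y) + 2*(-3)*3*Cov(X,Y)
= 9*3 + 9*9 - 18*(-1)
= 27 + 81 + 18 = 126

126


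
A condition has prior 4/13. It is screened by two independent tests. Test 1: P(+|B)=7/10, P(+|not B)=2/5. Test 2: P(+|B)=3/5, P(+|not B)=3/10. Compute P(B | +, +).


After test 1: P(+) = 7/10*4/13 + 2/5*9/13 = 32/65
P(B|+) = (14/65)/(32/65) = 7/16
After test 2 (use post1 as new prior): P(+) = 3/5*7/16 + 3/10*9/16 = 69/160
P(B|+,+) = (21/80)/(69/160) = 14/23

14/23


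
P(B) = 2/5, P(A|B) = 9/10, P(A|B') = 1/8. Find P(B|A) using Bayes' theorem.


P(A) = P(A|B)P(B) + P(A|B')P(B') = 9/10*2/5 + 1/8*3/5 = 87/200
P(B|A) = P(A|B)P(B)/P(A) = (9/25)/(87/200) = 24/29

24/29


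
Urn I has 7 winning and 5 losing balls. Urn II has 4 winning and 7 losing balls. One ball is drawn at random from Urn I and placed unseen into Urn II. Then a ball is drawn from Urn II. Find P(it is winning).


P(transfer winning) = 7/12; P(transfer losing) = 5/12
If winning transferred: Urn II has 5 winning of 12, so P(winning|winning moved) = 5/12
If losing transferred: Urn II has 4 winning of 12, so P(winning|losing moved) = 1/3
By total probability: P(winning) = 7/12*5/12 + 5/12*1/3 = 55/144

55/144


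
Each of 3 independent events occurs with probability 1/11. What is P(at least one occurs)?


P(at least one) = 1 - P(none)
P(none) = (1 - 1/11)^3 = (10/11)^3 = 1000/1331
P(at least one) = 1 - 1000/1331 = 331/1331

331/1331


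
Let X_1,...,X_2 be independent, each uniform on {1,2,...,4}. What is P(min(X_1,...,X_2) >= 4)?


P(min >= 4) = P(all X_i >= 4) = (P(X_1 >= 4))^2
= (1/4)^2 = 1/16

1/16


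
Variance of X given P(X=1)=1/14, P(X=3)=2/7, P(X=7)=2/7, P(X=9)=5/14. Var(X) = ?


E[X] = 43/7, E[X^2] = 319/7
Var(X) = E[X^2] - (E[X])^2 = 319/7 - (43/7)^2 = 384/49

384/49
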